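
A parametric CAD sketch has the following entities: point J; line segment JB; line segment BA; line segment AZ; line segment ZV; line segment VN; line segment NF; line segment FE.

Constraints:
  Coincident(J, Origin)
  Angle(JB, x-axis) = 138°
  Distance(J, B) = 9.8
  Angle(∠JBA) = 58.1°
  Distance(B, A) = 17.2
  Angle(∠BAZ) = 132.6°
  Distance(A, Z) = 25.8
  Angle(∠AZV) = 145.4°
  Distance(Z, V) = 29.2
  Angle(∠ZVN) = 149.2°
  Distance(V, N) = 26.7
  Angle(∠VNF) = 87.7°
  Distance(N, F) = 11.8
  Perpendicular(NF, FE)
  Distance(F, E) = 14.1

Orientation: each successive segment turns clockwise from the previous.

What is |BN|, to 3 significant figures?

77.9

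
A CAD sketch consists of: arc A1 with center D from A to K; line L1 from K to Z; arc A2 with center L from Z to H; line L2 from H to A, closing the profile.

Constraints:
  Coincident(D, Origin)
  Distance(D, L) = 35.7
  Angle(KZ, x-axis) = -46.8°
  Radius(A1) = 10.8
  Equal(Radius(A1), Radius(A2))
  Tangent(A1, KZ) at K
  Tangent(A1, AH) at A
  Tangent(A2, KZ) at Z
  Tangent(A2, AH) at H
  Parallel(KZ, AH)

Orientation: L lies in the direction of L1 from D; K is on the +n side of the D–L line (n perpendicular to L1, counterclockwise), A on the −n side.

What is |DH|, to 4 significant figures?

37.30

The slot axis is L1's direction at -46.8°, so u = (cos -46.8°, sin -46.8°) = (0.6845, -0.7290) and n = (−sin -46.8°, cos -46.8°) = (0.7290, 0.6845). D is at the origin and L lies 35.7 along u from D, so L = 35.7·u = (24.44, -26.02). Tangency of A1 to both parallel lines with radius 10.8 puts K and A at D ± 10.8·n: K = (7.873, 7.393), A = (-7.873, -7.393). Equal radii place Z and H the same way about L: Z = L + 10.8·n = (32.31, -18.63), H = L − 10.8·n = (16.57, -33.42). Then |DH| = |H − D| = 37.30.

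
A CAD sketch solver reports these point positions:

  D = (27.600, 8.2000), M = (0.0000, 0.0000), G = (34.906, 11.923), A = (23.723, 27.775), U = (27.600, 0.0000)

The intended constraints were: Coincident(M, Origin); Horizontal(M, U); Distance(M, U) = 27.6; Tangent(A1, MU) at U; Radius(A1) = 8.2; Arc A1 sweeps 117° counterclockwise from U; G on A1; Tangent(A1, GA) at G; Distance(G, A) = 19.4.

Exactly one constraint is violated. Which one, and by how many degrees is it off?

Tangent(A1, GA) at G — off by 8.20°.

M = (0.00, 0.00) ✓; M.y = 0.00, U.y = 0.00 ✓; |MU| = 27.60 ✓; ∠(DU, UM) = 90.00° ✓; |DU| = 8.200 ✓; bearing(D→G) − bearing(D→U) = 117.0° ✓; |DG| = 8.200 ✓; ∠(DG, GA) = 81.80° ✗; |GA| = 19.40 ✓.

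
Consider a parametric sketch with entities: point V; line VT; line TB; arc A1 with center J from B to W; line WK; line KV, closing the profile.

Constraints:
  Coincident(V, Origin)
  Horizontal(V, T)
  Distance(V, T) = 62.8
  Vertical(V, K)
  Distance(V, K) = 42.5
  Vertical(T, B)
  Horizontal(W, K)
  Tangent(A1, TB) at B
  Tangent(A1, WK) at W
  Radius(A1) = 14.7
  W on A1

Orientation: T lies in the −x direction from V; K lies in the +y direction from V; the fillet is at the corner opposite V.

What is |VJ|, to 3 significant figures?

55.6

V is at the origin; VT is horizontal with |VT| = 62.8 and T on the −x side, so T = (-62.8, 0.00). VK is vertical with |VK| = 42.5 and K on the +y side, so K = (0.00, 42.5). The virtual corner opposite V is at (-62.8, 42.5). The tangent condition forces JB to be normal to TB and tangency of A1 to WK means the radius JW is perpendicular to WK, with radius 14.7, so the center J sits 14.7 in from both sides at J = (-48.1, 27.8). Then |VJ| = |J − V| = 55.6.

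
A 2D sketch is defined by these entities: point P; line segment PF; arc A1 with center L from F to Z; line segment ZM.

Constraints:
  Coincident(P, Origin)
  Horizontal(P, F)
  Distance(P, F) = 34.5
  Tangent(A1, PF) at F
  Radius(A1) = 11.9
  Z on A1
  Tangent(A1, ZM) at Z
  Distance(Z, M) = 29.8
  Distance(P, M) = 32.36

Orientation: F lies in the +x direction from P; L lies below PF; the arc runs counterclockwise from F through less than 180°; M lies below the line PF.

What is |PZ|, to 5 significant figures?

25.001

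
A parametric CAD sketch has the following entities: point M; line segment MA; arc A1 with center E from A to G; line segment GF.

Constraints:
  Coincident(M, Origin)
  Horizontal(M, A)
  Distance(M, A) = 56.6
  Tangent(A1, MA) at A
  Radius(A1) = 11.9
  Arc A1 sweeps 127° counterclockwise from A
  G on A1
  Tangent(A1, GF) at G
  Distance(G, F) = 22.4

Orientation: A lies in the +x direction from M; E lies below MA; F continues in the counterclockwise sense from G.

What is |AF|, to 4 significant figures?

37.16

M is at the origin; M and A share the same y with |MA| = 56.6 and A on the +x side, so A = (56.60, 0.000). The tangent condition forces EA to be normal to MA, so E = A + (0, -11.9) = (56.60, -11.90). On A1, A sits at bearing 90° from E; a 127° counterclockwise sweep puts G at bearing 217°, so G = E + 11.9·(cos 217°, sin 217°) = (47.10, -19.06). A1 meets GF tangentially, so EG is at right angles to GF, so GF runs along (−sin 217°, cos 217°); with |GF| = 22.4, F = (60.58, -36.95). Then |AF| = |F − A| = 37.16.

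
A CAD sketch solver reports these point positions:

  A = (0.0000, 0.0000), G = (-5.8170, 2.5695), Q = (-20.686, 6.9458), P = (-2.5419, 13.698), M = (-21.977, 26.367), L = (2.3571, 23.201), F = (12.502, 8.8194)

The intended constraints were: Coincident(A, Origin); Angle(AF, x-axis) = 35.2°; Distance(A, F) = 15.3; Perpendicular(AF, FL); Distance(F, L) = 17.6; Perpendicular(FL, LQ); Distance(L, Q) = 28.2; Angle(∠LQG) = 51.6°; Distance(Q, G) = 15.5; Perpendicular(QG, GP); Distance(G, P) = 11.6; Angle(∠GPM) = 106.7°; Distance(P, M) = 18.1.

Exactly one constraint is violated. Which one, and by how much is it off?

Distance(P, M) = 18.1 — off by 5.10.

A = (0.00, 0.00) ✓; AF at 35.20° ✓; |AF| = 15.30 ✓; ∠(AF, FL) = 90.00° ✓; |FL| = 17.60 ✓; ∠(FL, LQ) = 90.00° ✓; |LQ| = 28.20 ✓; ∠LQG = 51.60° ✓; |QG| = 15.50 ✓; ∠(QG, GP) = 90.00° ✓; |GP| = 11.60 ✓; ∠GPM = 106.7° ✓; |PM| = 23.20 ✗.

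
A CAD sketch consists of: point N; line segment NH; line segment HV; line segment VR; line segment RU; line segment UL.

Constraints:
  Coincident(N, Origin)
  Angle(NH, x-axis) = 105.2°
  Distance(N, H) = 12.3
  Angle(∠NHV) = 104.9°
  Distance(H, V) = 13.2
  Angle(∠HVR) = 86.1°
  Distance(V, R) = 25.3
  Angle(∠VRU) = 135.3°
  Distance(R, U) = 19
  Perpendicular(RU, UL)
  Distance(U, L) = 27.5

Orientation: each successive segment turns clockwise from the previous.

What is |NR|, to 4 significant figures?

19.82

N is at the origin; NH runs at 105.2° with length 12.3, so H = (-3.225, 11.87). ∠NHV = 104.9° gives HV at 30.10° from the x-axis; with |HV| = 13.2, V = (8.195, 18.49). ∠HVR = 86.1° gives VR at -63.80° from the x-axis; with |VR| = 25.3, R = (19.37, -4.211). Then |NR| = |R − N| = 19.82.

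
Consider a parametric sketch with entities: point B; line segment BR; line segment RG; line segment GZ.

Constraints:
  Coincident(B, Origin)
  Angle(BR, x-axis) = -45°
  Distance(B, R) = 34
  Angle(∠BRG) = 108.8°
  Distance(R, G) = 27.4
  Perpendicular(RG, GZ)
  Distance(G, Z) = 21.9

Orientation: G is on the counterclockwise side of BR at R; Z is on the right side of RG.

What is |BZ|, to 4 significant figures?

66.31

B is at the origin; BR runs at -45.0° with length 34.0, so R = 34.0·(cos -45.0°, sin -45.0°) = (24.04, -24.04). ∠BRG = 108.8°, so RG runs at -45.0° + (180° − 108.8°) = 26.20° from the x-axis; with |RG| = 27.4, G = R + 27.4·(cos 26.20°, sin 26.20°) = (48.63, -11.94). The perpendicularity gives GZ at right angles to RG; with |GZ| = 21.9 on the right of RG, Z = G + 21.9·(0.4415, -0.8973) = (58.30, -31.59). Then |BZ| = |Z − B| = 66.31.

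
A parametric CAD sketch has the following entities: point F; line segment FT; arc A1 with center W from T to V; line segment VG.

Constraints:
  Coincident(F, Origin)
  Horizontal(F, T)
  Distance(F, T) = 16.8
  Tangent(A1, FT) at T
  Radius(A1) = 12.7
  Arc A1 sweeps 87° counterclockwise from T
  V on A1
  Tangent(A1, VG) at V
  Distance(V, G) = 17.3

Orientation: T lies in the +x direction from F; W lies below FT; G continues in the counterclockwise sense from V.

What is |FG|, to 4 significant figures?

29.49

F is at the origin; F and T share the same y with |FT| = 16.8 and T on the +x side, so T = (16.80, 0.000). Tangency of A1 to FT means the radius WT is perpendicular to FT, so W = T + (0, -12.7) = (16.80, -12.70). On A1, T sits at bearing 90° from W; an 87° counterclockwise sweep puts V at bearing 177°, so V = W + 12.7·(cos 177°, sin 177°) = (4.117, -12.04). Since A1 is tangent to VG there, WV ⟂ VG, so VG runs along (−sin 177°, cos 177°); with |VG| = 17.3, G = (3.212, -29.31). Then |FG| = |G − F| = 29.49.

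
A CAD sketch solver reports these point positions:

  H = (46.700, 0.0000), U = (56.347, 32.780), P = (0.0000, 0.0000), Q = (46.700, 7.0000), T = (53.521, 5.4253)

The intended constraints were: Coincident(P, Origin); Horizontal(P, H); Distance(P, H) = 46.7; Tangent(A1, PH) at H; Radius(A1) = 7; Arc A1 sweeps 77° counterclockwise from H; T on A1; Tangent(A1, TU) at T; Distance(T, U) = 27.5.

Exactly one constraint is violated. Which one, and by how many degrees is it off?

Tangent(A1, TU) at T — off by 7.10°.

P = (0.00, 0.00) ✓; P.y = 0.00, H.y = 0.00 ✓; |PH| = 46.70 ✓; ∠(QH, HP) = 90.00° ✓; |QH| = 7.000 ✓; bearing(Q→T) − bearing(Q→H) = 77.00° ✓; |QT| = 7.000 ✓; ∠(QT, TU) = 82.90° ✗; |TU| = 27.50 ✓.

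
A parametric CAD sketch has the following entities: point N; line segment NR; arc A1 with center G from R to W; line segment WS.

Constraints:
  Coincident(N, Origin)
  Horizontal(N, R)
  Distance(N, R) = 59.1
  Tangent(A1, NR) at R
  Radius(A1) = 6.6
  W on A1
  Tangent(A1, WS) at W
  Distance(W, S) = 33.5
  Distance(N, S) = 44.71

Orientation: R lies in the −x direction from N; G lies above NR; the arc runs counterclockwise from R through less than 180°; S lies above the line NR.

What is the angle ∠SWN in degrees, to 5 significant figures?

55.839°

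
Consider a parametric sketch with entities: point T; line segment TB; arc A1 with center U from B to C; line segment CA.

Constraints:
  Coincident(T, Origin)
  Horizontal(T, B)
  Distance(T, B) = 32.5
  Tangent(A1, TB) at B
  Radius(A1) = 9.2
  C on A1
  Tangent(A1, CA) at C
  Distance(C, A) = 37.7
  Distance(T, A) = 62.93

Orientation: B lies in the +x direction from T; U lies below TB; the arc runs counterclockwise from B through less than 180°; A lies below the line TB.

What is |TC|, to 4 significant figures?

27.87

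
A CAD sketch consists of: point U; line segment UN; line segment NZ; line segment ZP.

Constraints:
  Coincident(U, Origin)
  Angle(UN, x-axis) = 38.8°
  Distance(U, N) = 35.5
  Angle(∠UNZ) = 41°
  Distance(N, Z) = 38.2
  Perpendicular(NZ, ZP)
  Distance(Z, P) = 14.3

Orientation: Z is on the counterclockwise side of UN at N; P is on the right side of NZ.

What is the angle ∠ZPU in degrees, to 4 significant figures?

16.88°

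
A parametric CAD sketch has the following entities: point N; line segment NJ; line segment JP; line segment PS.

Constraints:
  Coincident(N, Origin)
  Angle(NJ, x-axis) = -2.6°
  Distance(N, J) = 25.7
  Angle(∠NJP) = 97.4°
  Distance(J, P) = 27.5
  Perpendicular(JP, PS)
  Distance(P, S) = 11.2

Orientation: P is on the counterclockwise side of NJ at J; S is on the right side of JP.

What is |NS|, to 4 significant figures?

47.91

N is at the origin; NJ runs at -2.6° with length 25.7, so J = 25.7·(cos -2.6°, sin -2.6°) = (25.67, -1.166). ∠NJP = 97.4°, so JP runs at -2.6° + (180° − 97.4°) = 80.00° from the x-axis; with |JP| = 27.5, P = J + 27.5·(cos 80.00°, sin 80.00°) = (30.45, 25.92). JP ⟂ PS; with |PS| = 11.2 on the right of JP, S = P + 11.2·(0.9848, -0.1736) = (41.48, 23.97). Then |NS| = |S − N| = 47.91.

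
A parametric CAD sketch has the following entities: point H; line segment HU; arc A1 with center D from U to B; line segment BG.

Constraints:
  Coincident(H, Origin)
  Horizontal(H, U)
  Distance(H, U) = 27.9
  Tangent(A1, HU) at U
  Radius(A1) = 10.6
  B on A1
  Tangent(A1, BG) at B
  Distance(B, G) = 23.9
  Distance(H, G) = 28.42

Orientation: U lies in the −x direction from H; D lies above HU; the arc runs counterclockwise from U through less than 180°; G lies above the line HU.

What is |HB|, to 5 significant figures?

19.321

H is at the origin; HU is horizontal with |HU| = 27.9 and U on the −x side, so U = (-27.900, 0.0000). The tangent condition forces DU to be normal to HU, so D = U + (0, 10.6) = (-27.900, 10.600). Since DB ⟂ BG (tangency), |DG| = √(10.6² + 23.9²) = 26.145 regardless of where B sits on A1. So G lies on both circle(H, 28.42) and circle(D, 26.145); the above-HU intersection is G = (-7.8058, 27.327). B is the foot of the tangent from G: B = (-18.398, 5.9023).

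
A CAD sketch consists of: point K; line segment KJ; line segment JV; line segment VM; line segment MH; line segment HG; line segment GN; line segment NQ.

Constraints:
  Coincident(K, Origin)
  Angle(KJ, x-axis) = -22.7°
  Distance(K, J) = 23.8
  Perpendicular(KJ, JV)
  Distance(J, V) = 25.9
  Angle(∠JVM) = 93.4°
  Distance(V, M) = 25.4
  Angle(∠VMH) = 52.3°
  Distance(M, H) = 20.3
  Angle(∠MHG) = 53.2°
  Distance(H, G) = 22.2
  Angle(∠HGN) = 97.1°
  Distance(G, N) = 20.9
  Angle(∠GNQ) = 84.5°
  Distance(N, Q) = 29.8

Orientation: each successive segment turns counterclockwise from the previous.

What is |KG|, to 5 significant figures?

35.953

∠VMH = 52.3° gives MH at -78.400° from the x-axis; with |MH| = 20.3, H = (13.223, 5.9983). ∠MHG = 53.2° gives HG at 48.400° from the x-axis; with |HG| = 22.2, G = (27.963, 22.599). Then |KG| = |G − K| = 35.953.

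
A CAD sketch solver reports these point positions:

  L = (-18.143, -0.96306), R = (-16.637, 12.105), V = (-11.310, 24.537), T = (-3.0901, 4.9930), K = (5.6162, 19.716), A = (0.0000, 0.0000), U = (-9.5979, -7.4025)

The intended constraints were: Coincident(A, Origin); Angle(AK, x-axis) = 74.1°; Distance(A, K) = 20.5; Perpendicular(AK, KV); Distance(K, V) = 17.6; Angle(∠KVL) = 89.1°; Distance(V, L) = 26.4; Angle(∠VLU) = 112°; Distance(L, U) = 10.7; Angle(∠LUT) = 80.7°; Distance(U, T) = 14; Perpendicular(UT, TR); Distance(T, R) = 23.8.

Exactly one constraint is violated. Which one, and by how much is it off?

Distance(T, R) = 23.8 — off by 8.50.

A = (0.00, 0.00) ✓; AK at 74.10° ✓; |AK| = 20.50 ✓; ∠(AK, KV) = 90.00° ✓; |KV| = 17.60 ✓; ∠KVL = 89.10° ✓; |VL| = 26.40 ✓; ∠VLU = 112.0° ✓; |LU| = 10.70 ✓; ∠LUT = 80.70° ✓; |UT| = 14.00 ✓; ∠(UT, TR) = 90.00° ✓; |TR| = 15.30 ✗.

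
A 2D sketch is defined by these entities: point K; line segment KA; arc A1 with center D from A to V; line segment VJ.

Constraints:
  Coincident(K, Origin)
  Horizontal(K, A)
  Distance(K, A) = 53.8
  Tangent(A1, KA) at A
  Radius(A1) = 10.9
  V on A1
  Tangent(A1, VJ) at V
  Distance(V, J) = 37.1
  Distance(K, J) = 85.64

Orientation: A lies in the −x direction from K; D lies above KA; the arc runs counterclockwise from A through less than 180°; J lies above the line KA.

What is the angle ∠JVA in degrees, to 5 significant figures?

111.67°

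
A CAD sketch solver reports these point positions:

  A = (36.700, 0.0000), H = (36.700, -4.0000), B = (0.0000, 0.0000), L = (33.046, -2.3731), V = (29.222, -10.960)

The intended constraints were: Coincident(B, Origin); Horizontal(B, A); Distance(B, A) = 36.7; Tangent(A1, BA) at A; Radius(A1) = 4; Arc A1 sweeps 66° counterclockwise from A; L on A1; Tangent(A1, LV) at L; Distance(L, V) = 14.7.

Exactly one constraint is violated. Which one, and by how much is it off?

Distance(L, V) = 14.7 — off by 5.30.

B = (0.00, 0.00) ✓; B.y = 0.00, A.y = 0.00 ✓; |BA| = 36.70 ✓; ∠(HA, AB) = 90.00° ✓; |HA| = 4.000 ✓; bearing(H→L) − bearing(H→A) = 66.00° ✓; |HL| = 4.000 ✓; ∠(HL, LV) = 90.00° ✓; |LV| = 9.400 ✗.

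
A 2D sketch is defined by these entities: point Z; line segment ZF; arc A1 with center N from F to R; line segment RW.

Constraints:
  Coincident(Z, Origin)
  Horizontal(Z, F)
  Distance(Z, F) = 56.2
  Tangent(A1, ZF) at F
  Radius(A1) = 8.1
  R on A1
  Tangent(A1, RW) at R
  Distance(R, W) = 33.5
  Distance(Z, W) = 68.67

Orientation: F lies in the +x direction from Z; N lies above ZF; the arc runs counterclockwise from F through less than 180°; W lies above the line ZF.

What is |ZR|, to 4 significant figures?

64.79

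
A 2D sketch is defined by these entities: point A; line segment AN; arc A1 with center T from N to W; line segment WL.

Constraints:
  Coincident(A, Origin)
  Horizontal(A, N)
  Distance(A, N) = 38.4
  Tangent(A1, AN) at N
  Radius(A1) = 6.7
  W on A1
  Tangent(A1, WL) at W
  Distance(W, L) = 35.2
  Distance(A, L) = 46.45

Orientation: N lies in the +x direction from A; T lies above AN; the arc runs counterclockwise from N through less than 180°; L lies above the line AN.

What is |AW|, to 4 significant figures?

45.18

A is at the origin; A and N share the same y with |AN| = 38.4 and N on the +x side, so N = (38.40, 0.000). A1 meets AN tangentially, so TN is at right angles to AN, so T = N + (0, 6.7) = (38.40, 6.700). Since TW ⟂ WL (tangency), |TL| = √(6.7² + 35.2²) = 35.83 regardless of where W sits on A1. So L lies on both circle(A, 46.45) and circle(T, 35.83); the above-AN intersection is L = (24.25, 39.62). W is the foot of the tangent from L: W = (43.95, 10.45).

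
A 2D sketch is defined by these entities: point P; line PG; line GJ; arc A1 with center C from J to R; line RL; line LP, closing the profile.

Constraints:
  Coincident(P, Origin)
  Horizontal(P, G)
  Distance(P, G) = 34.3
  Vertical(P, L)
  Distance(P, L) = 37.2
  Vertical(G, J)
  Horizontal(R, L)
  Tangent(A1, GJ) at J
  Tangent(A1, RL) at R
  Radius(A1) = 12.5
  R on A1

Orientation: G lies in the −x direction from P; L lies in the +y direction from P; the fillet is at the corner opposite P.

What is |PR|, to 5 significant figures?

43.117

P is at the origin; P and G share the same y with |PG| = 34.3 and G on the −x side, so G = (-34.300, 0.0000). PL is vertical with |PL| = 37.2 and L on the +y side, so L = (0.0000, 37.200). The virtual corner opposite P is at (-34.300, 37.200). Since A1 is tangent to GJ there, CJ ⟂ GJ and since A1 is tangent to RL there, CR ⟂ RL, with radius 12.5, so the center C sits 12.5 in from both sides at C = (-21.800, 24.700). That places the tangent points at J = (-34.300, 24.700) on GJ and R = (-21.800, 37.200) on RL. Then |PR| = |R − P| = 43.117.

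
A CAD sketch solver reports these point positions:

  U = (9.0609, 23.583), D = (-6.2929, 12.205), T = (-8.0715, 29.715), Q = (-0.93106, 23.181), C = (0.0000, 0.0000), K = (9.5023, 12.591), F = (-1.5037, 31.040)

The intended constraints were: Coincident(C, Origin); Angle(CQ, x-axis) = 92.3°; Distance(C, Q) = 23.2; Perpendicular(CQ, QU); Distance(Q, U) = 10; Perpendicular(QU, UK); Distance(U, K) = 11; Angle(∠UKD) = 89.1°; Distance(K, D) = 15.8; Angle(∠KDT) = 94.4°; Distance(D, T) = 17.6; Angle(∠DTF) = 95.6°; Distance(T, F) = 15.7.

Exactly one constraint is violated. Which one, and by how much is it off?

Distance(T, F) = 15.7 — off by 9.00.

C = (0.00, 0.00) ✓; CQ at 92.30° ✓; |CQ| = 23.20 ✓; ∠(CQ, QU) = 90.00° ✓; |QU| = 10.00 ✓; ∠(QU, UK) = 90.00° ✓; |UK| = 11.00 ✓; ∠UKD = 89.10° ✓; |KD| = 15.80 ✓; ∠KDT = 94.40° ✓; |DT| = 17.60 ✓; ∠DTF = 95.61° ✓; |TF| = 6.700 ✗.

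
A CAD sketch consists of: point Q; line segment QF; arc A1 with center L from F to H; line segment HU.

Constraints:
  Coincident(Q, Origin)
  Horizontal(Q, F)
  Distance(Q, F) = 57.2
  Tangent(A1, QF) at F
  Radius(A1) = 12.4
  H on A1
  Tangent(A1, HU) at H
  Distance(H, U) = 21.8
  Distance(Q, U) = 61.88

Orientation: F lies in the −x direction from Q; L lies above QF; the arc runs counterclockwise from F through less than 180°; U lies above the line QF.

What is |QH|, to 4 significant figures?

47.61

Q is at the origin; Q and F share the same y with |QF| = 57.2 and F on the −x side, so F = (-57.20, 0.000). A1 meets QF tangentially, so LF is at right angles to QF, so L = F + (0, 12.4) = (-57.20, 12.40). Since LH ⟂ HU (tangency), |LU| = √(12.4² + 21.8²) = 25.08 regardless of where H sits on A1. So U lies on both circle(Q, 61.88) and circle(L, 25.08); the above-QF intersection is U = (-50.02, 36.43). H is the foot of the tangent from U: H = (-45.12, 15.19).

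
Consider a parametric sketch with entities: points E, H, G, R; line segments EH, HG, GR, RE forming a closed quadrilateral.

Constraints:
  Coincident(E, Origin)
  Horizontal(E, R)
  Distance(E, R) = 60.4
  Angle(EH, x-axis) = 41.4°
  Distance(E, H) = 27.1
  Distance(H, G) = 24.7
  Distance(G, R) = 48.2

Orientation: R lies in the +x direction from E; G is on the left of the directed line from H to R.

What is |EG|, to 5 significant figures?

51.103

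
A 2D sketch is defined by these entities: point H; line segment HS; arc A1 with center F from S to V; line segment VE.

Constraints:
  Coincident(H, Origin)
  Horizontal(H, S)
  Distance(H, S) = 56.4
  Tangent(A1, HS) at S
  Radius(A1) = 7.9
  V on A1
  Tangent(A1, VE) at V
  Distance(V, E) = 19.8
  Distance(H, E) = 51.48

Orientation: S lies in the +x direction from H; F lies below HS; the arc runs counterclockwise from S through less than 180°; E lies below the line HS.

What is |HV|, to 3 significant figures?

49.1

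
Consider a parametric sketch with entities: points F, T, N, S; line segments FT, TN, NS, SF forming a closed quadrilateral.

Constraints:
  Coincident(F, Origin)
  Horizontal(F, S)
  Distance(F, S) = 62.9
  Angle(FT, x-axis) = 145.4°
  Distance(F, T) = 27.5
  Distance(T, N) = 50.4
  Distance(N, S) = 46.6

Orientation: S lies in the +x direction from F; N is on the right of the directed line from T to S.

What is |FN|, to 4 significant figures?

22.91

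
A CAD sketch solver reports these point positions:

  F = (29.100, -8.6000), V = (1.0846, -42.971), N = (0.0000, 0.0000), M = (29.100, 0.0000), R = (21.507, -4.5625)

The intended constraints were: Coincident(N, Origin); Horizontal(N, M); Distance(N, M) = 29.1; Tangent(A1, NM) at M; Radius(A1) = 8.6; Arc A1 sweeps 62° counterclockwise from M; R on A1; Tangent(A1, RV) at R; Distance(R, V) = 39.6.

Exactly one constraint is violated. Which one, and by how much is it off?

Distance(R, V) = 39.6 — off by 3.90.

N = (0.00, 0.00) ✓; N.y = 0.00, M.y = 0.00 ✓; |NM| = 29.10 ✓; ∠(FM, MN) = 90.00° ✓; |FM| = 8.600 ✓; bearing(F→R) − bearing(F→M) = 62.00° ✓; |FR| = 8.600 ✓; ∠(FR, RV) = 90.00° ✓; |RV| = 43.50 ✗.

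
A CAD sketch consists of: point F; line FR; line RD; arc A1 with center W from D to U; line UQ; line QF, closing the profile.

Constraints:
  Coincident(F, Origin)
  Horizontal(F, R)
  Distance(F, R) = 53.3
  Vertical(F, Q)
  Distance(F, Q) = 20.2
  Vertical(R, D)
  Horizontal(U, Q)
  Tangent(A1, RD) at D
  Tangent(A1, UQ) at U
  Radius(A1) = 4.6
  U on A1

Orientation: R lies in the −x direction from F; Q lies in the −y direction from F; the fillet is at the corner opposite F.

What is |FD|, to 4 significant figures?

55.54

F is at the origin; F and R share the same y with |FR| = 53.3 and R on the −x side, so R = (-53.30, 0.000). FQ is vertical with |FQ| = 20.2 and Q on the −y side, so Q = (0.000, -20.20). The virtual corner opposite F is at (-53.30, -20.20). A1 meets RD tangentially, so WD is at right angles to RD and A1 meets UQ tangentially, so WU is at right angles to UQ, with radius 4.6, so the center W sits 4.6 in from both sides at W = (-48.70, -15.60). That places the tangent points at D = (-53.30, -15.60) on RD and U = (-48.70, -20.20) on UQ. Then |FD| = |D − F| = 55.54.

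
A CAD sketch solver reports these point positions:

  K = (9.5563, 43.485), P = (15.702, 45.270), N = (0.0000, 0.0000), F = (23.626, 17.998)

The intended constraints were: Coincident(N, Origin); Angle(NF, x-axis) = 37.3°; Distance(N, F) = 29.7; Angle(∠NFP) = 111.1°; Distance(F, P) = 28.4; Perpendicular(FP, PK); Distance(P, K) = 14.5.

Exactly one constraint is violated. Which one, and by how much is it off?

Distance(P, K) = 14.5 — off by 8.10.

N = (0.00, 0.00) ✓; NF at 37.30° ✓; |NF| = 29.70 ✓; ∠NFP = 111.1° ✓; |FP| = 28.40 ✓; ∠(FP, PK) = 89.99° ✓; |PK| = 6.400 ✗.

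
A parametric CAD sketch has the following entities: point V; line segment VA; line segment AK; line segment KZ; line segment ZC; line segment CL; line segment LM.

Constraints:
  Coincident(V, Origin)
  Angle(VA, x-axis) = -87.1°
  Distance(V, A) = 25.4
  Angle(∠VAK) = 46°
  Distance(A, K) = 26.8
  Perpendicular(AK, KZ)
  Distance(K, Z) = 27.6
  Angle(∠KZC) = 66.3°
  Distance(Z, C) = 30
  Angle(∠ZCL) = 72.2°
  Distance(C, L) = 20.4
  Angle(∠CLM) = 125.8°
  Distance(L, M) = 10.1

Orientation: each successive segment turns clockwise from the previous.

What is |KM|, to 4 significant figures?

4.103

V is at the origin; VA runs at -87.1° with length 25.4, so A = (1.285, -25.37). ∠VAK = 46.0° gives AK at 138.9° from the x-axis; with |AK| = 26.8, K = (-18.91, -7.750). AK ⟂ KZ, so KZ runs at 48.90°; with |KZ| = 27.6, Z = (-0.7669, 13.05). ∠KZC = 66.3° gives ZC at -64.80° from the x-axis; with |ZC| = 30.0, C = (12.01, -14.10). ∠ZCL = 72.2° gives CL at -172.6° from the x-axis; with |CL| = 20.4, L = (-8.224, -16.72). ∠CLM = 125.8° gives LM at 133.2° from the x-axis; with |LM| = 10.1, M = (-15.14, -9.361). Then |KM| = |M − K| = 4.103.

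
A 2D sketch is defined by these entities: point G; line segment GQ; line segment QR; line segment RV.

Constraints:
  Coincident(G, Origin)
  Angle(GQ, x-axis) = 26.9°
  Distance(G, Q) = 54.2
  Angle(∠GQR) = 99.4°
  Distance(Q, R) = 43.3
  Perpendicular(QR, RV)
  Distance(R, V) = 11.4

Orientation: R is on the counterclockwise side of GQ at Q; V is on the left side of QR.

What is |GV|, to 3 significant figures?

67.0

∠GQR = 99.4°, so QR runs at 26.9° + (180° − 99.4°) = 108° from the x-axis; with |QR| = 43.3, R = Q + 43.3·(cos 108°, sin 108°) = (35.3, 65.8). QR is perpendicular to RV; with |RV| = 11.4 on the left of QR, V = R + 11.4·(-0.954, -0.301) = (24.4, 62.4). Then |GV| = |V − G| = 67.0.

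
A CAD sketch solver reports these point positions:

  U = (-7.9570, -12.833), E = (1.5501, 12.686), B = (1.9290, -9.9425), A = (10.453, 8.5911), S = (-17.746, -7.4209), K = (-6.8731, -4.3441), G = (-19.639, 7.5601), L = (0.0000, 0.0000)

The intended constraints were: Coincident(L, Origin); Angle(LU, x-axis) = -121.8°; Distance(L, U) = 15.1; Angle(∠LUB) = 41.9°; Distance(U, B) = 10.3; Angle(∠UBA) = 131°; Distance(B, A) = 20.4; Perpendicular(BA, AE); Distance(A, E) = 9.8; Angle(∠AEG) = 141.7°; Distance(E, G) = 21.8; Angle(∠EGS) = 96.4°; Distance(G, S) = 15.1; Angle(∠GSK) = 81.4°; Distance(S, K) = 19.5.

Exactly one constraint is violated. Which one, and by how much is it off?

Distance(S, K) = 19.5 — off by 8.20.

L = (0.00, 0.00) ✓; LU at -121.8° ✓; |LU| = 15.10 ✓; ∠LUB = 41.90° ✓; |UB| = 10.30 ✓; ∠UBA = 131.0° ✓; |BA| = 20.40 ✓; ∠(BA, AE) = 90.00° ✓; |AE| = 9.799 ✓; ∠AEG = 141.7° ✓; |EG| = 21.80 ✓; ∠EGS = 96.40° ✓; |GS| = 15.10 ✓; ∠GSK = 81.40° ✓; |SK| = 11.30 ✗.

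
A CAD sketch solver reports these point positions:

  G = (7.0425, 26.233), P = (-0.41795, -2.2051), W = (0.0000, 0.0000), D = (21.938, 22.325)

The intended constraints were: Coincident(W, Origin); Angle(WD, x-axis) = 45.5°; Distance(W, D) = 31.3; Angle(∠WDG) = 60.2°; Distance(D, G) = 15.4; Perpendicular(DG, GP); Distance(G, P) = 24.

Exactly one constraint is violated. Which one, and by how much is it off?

Distance(G, P) = 24 — off by 5.40.

W = (0.00, 0.00) ✓; WD at 45.50° ✓; |WD| = 31.30 ✓; ∠WDG = 60.20° ✓; |DG| = 15.40 ✓; ∠(DG, GP) = 90.00° ✓; |GP| = 29.40 ✗.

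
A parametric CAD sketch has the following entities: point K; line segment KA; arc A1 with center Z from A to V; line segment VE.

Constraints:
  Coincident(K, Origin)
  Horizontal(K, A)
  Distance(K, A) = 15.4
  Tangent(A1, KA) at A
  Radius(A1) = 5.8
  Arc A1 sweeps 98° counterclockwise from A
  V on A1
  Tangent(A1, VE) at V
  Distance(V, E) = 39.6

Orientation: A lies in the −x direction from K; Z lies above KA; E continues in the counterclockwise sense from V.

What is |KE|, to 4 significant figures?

48.27

K is at the origin; KA is horizontal with |KA| = 15.4 and A on the −x side, so A = (-15.40, 0.000). A1 meets KA tangentially, so ZA is at right angles to KA, so Z = A + (0, 5.8) = (-15.40, 5.800). On A1, A sits at bearing -90° from Z; a 98° counterclockwise sweep puts V at bearing 8°, so V = Z + 5.8·(cos 8°, sin 8°) = (-9.656, 6.607). Since A1 is tangent to VE there, ZV ⟂ VE, so VE runs along (−sin 8°, cos 8°); with |VE| = 39.6, E = (-15.17, 45.82). Then |KE| = |E − K| = 48.27.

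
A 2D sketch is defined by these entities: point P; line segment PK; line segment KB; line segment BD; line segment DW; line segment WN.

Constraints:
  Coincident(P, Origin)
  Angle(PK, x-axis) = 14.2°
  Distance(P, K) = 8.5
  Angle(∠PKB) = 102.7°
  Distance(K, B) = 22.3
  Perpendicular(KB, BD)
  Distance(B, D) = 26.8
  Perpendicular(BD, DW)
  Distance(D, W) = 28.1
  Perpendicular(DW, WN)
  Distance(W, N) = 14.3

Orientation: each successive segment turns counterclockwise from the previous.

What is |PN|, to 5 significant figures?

5.7587

BD ⟂ DW, so DW runs at -88.500°; with |DW| = 28.1, W = (-18.399, -4.4144). The perpendicularity gives WN at right angles to DW, so WN runs at 1.5000°; with |WN| = 14.3, N = (-4.1036, -4.0401). Then |PN| = |N − P| = 5.7587.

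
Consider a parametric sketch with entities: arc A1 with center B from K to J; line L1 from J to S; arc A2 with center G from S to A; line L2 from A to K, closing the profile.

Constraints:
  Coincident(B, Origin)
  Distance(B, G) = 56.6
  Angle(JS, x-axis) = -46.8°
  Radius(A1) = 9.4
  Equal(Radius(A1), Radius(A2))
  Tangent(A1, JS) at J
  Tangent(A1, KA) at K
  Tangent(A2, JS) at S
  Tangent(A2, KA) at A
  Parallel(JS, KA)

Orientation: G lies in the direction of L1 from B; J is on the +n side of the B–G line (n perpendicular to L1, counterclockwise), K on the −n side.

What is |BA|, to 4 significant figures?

57.38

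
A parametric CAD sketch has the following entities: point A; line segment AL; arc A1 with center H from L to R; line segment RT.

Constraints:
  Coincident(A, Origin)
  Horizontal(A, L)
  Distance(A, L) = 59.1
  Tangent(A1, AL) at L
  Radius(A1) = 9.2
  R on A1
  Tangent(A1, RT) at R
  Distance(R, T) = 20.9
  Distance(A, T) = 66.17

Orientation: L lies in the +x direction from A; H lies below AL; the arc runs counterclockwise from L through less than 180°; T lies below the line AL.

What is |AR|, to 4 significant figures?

52.01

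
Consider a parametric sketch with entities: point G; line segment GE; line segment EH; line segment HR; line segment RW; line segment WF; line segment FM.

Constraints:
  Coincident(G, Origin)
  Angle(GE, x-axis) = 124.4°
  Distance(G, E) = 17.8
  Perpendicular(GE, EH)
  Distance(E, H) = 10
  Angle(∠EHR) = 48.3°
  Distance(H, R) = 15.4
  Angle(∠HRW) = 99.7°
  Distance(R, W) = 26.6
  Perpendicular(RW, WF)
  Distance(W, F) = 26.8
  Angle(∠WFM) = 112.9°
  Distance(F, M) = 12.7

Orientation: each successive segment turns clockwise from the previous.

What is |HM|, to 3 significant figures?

24.1

G is at the origin; GE runs at 124.4° with length 17.8, so E = (-10.1, 14.7). GE ⟂ EH, so EH runs at 34.4°; with |EH| = 10.0, H = (-1.81, 20.3). ∠EHR = 48.3° gives HR at -97.3° from the x-axis; with |HR| = 15.4, R = (-3.76, 5.06). ∠HRW = 99.7° gives RW at -178° from the x-axis; with |RW| = 26.6, W = (-30.3, 3.95). The perpendicularity gives WF at right angles to RW, so WF runs at 92.4°; with |WF| = 26.8, F = (-31.5, 30.7). ∠WFM = 112.9° gives FM at 25.3° from the x-axis; with |FM| = 12.7, M = (-20.0, 36.2). Then |HM| = |M − H| = 24.1.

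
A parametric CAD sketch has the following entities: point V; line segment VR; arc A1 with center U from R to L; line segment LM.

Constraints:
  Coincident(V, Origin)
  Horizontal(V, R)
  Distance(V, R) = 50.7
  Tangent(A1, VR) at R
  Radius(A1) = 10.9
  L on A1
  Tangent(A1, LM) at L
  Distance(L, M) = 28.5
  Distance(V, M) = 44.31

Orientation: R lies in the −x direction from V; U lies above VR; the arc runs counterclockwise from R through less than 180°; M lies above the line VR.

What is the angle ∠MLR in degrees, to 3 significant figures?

146°

V is at the origin; V and R share the same y with |VR| = 50.7 and R on the −x side, so R = (-50.7, 0.00). A1 meets VR tangentially, so UR is at right angles to VR, so U = R + (0, 10.9) = (-50.7, 10.9). Since UL ⟂ LM (tangency), |UM| = √(10.9² + 28.5²) = 30.5 regardless of where L sits on A1. So M lies on both circle(V, 44.31) and circle(U, 30.5); the above-VR intersection is M = (-29.6, 33.0). L is the foot of the tangent from M: L = (-40.6, 6.68).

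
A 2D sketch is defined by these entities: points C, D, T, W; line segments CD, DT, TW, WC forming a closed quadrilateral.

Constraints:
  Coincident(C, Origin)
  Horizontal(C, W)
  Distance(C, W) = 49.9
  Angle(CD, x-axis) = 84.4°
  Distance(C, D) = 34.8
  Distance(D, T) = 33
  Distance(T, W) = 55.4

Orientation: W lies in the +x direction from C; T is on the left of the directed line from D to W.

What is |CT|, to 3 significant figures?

60.9

Checks: |DT| = 33.00 ✓; |TW| = 55.40 ✓.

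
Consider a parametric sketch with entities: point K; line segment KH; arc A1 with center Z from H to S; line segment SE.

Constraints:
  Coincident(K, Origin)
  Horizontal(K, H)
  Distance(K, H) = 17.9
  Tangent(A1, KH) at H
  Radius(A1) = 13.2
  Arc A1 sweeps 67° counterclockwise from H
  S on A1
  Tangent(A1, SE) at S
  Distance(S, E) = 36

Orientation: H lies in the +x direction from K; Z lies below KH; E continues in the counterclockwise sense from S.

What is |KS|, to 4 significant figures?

9.886

The tangent condition forces ZH to be normal to KH, so Z = H + (0, -13.2) = (17.90, -13.20). On A1, H sits at bearing 90° from Z; a 67° counterclockwise sweep puts S at bearing 157°, so S = Z + 13.2·(cos 157°, sin 157°) = (5.749, -8.042). Then |KS| = |S − K| = 9.886.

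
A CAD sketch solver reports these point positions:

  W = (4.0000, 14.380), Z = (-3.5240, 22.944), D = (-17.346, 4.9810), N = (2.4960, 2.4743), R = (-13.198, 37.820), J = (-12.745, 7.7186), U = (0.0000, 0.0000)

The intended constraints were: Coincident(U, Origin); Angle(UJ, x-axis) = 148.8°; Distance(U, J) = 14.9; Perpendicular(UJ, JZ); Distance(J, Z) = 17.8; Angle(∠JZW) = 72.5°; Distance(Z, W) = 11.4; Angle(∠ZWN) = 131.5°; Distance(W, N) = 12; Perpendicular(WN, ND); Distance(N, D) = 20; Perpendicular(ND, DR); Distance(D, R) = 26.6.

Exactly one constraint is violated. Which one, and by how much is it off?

Distance(D, R) = 26.6 — off by 6.50.

U = (0.00, 0.00) ✓; UJ at 148.8° ✓; |UJ| = 14.90 ✓; ∠(UJ, JZ) = 90.00° ✓; |JZ| = 17.80 ✓; ∠JZW = 72.50° ✓; |ZW| = 11.40 ✓; ∠ZWN = 131.5° ✓; |WN| = 12.00 ✓; ∠(WN, ND) = 90.00° ✓; |ND| = 20.00 ✓; ∠(ND, DR) = 90.00° ✓; |DR| = 33.10 ✗.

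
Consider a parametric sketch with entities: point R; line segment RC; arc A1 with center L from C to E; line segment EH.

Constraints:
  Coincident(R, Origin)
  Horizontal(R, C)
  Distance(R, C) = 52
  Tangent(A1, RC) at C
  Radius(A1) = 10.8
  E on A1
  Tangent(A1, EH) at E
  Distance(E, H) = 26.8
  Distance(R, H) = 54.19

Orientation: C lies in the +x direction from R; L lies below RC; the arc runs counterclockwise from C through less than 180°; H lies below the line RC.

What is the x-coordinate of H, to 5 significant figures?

39.661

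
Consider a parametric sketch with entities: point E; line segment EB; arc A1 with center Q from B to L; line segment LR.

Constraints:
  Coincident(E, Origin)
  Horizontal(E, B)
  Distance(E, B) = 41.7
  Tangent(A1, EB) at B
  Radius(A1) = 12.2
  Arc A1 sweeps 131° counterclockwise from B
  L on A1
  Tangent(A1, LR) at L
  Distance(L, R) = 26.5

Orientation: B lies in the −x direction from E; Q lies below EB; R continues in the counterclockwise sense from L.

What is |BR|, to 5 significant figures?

41.027

E is at the origin; E and B share the same y with |EB| = 41.7 and B on the −x side, so B = (-41.700, 0.0000). A1 meets EB tangentially, so QB is at right angles to EB, so Q = B + (0, -12.2) = (-41.700, -12.200). On A1, B sits at bearing 90° from Q; a 131° counterclockwise sweep puts L at bearing 221°, so L = Q + 12.2·(cos 221°, sin 221°) = (-50.907, -20.204). Since A1 is tangent to LR there, QL ⟂ LR, so LR runs along (−sin 221°, cos 221°); with |LR| = 26.5, R = (-33.522, -40.204). Then |BR| = |R − B| = 41.027.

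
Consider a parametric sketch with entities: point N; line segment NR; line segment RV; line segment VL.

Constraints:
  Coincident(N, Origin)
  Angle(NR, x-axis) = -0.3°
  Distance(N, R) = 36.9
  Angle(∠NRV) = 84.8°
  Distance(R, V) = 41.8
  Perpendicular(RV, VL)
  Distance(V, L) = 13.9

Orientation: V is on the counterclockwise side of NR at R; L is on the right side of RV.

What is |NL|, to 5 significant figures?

63.593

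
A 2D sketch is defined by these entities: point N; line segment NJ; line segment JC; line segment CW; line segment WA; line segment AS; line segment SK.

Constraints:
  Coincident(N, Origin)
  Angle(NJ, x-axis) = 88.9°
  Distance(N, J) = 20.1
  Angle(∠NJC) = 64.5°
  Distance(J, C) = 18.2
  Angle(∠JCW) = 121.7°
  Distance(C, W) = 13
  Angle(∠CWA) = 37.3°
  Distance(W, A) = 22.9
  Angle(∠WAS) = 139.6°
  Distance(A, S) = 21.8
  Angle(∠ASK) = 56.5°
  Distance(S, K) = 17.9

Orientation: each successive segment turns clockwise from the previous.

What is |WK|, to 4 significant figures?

29.36

∠WAS = 139.6° gives AS at 92.00° from the x-axis; with |AS| = 21.8, S = (1.613, 37.70). ∠ASK = 56.5° gives SK at -31.50° from the x-axis; with |SK| = 17.9, K = (16.88, 28.34). Then |WK| = |K − W| = 29.36.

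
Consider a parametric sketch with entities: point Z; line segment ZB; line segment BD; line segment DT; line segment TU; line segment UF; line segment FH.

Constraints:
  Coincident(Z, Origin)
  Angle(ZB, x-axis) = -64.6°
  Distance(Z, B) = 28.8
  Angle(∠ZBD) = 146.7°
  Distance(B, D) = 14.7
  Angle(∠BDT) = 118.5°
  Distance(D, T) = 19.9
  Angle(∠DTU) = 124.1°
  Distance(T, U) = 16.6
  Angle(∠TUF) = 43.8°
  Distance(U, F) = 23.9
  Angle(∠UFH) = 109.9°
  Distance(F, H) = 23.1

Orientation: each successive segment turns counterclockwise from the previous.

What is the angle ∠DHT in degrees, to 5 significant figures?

61.364°

Z is at the origin; ZB runs at -64.6° with length 28.8, so B = (12.353, -26.016). ∠ZBD = 146.7° gives BD at -31.300° from the x-axis; with |BD| = 14.7, D = (24.914, -33.653). ∠BDT = 118.5° gives DT at 30.200° from the x-axis; with |DT| = 19.9, T = (42.113, -23.643). ∠DTU = 124.1° gives TU at 86.100° from the x-axis; with |TU| = 16.6, U = (43.242, -7.0813). ∠TUF = 43.8° gives UF at -137.70° from the x-axis; with |UF| = 23.9, F = (25.565, -23.166). ∠UFH = 109.9° gives FH at -67.600° from the x-axis; with |FH| = 23.1, H = (34.368, -44.523). Then cos ∠DHT = HD·HT / (|HD||HT|), giving 61.364°.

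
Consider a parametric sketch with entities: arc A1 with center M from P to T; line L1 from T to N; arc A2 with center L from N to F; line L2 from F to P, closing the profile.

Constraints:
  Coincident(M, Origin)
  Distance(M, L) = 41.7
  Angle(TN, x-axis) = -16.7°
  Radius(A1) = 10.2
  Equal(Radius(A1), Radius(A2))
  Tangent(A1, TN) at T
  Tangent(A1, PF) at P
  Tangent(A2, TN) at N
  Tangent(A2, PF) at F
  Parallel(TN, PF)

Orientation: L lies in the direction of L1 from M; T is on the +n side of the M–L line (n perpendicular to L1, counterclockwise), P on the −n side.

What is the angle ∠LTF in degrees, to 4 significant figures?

12.32°

The slot axis is L1's direction at -16.7°, so u = (cos -16.7°, sin -16.7°) = (0.9578, -0.2874) and n = (−sin -16.7°, cos -16.7°) = (0.2874, 0.9578). M is at the origin and L lies 41.7 along u from M, so L = 41.7·u = (39.94, -11.98). Tangency of A1 to both parallel lines with radius 10.2 puts T and P at M ± 10.2·n: T = (2.931, 9.770), P = (-2.931, -9.770). Equal radii place N and F the same way about L: N = L + 10.2·n = (42.87, -2.213), F = L − 10.2·n = (37.01, -21.75). Then cos ∠LTF = TL·TF / (|TL||TF|), giving 12.32°.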